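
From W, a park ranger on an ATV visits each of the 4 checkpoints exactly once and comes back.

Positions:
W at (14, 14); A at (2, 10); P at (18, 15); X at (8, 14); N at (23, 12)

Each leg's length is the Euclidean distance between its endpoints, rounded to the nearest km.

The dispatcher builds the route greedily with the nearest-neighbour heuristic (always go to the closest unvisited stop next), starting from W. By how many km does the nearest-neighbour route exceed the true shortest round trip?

From W: P=4, X=6, N=9, A=13 → choose P (4).
From P: N=6, X=10, A=17 → choose N (6).
From N: X=15, A=21 → choose X (15).
From X: A=7 → choose A (7).
NN route W → P → N → X → A → W costs 45.
Optimal: W → P → N → A → X → W costs 44 (by enumerating all 12 distinct tours).
Excess = 45 − 44 = 1.

1 km longer than the optimal tour.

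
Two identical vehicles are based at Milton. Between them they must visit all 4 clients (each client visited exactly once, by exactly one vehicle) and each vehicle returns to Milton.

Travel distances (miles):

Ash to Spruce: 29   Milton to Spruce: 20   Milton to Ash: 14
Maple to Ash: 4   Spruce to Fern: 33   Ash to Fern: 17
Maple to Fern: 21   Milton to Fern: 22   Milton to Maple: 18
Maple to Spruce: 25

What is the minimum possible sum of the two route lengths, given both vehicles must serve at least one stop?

Check every non-empty split of the stops between the two vehicles; for each half take its own optimal tour:
  {Maple} + {Ash, Spruce, Fern}: 36 + 84 = 120
  {Ash} + {Maple, Spruce, Fern}: 28 + 88 = 116
  {Maple, Ash} + {Spruce, Fern}: 36 + 75 = 111
  {Spruce} + {Maple, Ash, Fern}: 40 + 61 = 101
  {Maple, Spruce} + {Ash, Fern}: 63 + 53 = 116
  {Ash, Spruce} + {Maple, Fern}: 63 + 61 = 124
  … (7 splits in total)
Best: vehicle 1 Milton → Spruce → Milton = 40; vehicle 2 Milton → Maple → Ash → Fern → Milton = 61; combined 101.

Minimum combined distance: 101 miles.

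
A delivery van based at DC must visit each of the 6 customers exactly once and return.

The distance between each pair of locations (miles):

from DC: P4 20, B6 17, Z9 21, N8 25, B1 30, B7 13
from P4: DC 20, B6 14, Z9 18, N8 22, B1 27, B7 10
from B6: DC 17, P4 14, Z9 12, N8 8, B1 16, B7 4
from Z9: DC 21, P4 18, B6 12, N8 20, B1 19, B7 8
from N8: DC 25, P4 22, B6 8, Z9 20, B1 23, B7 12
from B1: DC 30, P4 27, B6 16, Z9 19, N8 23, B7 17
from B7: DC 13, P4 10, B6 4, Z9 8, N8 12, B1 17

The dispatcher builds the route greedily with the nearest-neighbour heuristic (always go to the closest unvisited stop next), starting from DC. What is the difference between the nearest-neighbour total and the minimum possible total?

Excess over optimum: 15 miles.

From DC: B7=13, B6=17, P4=20, Z9=21, N8=25, B1=30 → choose B7 (13).
From B7: B6=4, Z9=8, P4=10, N8=12, B1=17 → choose B6 (4).
From B6: N8=8, Z9=12, P4=14, B1=16 → choose N8 (8).
From N8: Z9=20, P4=22, B1=23 → choose Z9 (20).
From Z9: P4=18, B1=19 → choose P4 (18).
From P4: B1=27 → choose B1 (27).
NN route DC → B7 → B6 → N8 → Z9 → P4 → B1 → DC costs 120.
Optimal: DC → P4 → B6 → N8 → B1 → Z9 → B7 → DC costs 105 (by enumerating all 360 distinct tours).
Excess = 120 − 105 = 15.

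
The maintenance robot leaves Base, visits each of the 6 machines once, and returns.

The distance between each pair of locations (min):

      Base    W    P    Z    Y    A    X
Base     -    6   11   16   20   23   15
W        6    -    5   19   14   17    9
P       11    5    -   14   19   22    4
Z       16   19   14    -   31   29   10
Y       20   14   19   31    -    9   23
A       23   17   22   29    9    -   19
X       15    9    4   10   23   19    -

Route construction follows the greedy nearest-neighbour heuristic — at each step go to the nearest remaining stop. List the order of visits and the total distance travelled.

Total distance 83 min via the nearest-neighbour route Base → W → P → X → Z → A → Y → Base.

From Base: distances to unvisited — W=6, P=11, X=15, Z=16, Y=20, A=23. Nearest is W (6).
From W: distances to unvisited — P=5, X=9, Y=14, A=17, Z=19. Nearest is P (5).
From P: distances to unvisited — X=4, Z=14, Y=19, A=22. Nearest is X (4).
From X: distances to unvisited — Z=10, A=19, Y=23. Nearest is Z (10).
From Z: distances to unvisited — A=29, Y=31. Nearest is A (29).
From A: distances to unvisited — Y=9. Nearest is Y (9).
Return Y→Base: 20.
Total = 6 + 5 + 4 + 10 + 29 + 9 + 20 = 83.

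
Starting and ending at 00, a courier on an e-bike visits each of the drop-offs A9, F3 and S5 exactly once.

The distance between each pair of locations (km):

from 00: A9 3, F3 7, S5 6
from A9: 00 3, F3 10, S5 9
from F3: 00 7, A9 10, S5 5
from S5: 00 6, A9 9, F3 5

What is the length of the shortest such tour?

24 km — the shortest possible round trip.

There are 3 distinct closed tours to check (reversals are equivalent).
00→A9→F3→S5→00: 3+10+5+6 = 24
00→A9→S5→F3→00: 3+9+5+7 = 24
00→F3→A9→S5→00: 7+10+9+6 = 32
The minimum is 24.
One optimal route: 00 → A9 → F3 → S5 → 00 (or its reverse).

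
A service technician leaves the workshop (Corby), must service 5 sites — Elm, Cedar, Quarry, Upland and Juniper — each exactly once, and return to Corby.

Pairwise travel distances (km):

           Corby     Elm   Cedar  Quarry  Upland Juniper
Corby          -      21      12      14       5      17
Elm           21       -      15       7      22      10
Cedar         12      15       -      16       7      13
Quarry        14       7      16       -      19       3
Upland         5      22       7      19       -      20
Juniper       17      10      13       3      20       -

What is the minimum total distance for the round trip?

Minimum total distance: 54 km.

Corby→Elm→Cedar→Quarry→Upland→Juniper→Corby: 21+15+16+19+20+17 = 108
Corby→Elm→Cedar→Quarry→Juniper→Upland→Corby: 21+15+16+3+20+5 = 80
Corby→Elm→Cedar→Upland→Quarry→Juniper→Corby: 21+15+7+19+3+17 = 82
Corby→Elm→Cedar→Upland→Juniper→Quarry→Corby: 21+15+7+20+3+14 = 80
Corby→Elm→Cedar→Juniper→Quarry→Upland→Corby: 21+15+13+3+19+5 = 76
Corby→Elm→Cedar→Juniper→Upland→Quarry→Corby: 21+15+13+20+19+14 = 102
Corby→Elm→Quarry→Cedar→Upland→Juniper→Corby: 21+7+16+7+20+17 = 88
Corby→Elm→Quarry→Cedar→Juniper→Upland→Corby: 21+7+16+13+20+5 = 82
Corby→Elm→Quarry→Upland→Cedar→Juniper→Corby: 21+7+19+7+13+17 = 84
Corby→Elm→Quarry→Upland→Juniper→Cedar→Corby: 21+7+19+20+13+12 = 92
Corby→Elm→Quarry→Juniper→Cedar→Upland→Corby: 21+7+3+13+7+5 = 56
Corby→Elm→Quarry→Juniper→Upland→Cedar→Corby: 21+7+3+20+7+12 = 70
Corby→Elm→Upland→Cedar→Quarry→Juniper→Corby: 21+22+7+16+3+17 = 86
Corby→Elm→Upland→Cedar→Juniper→Quarry→Corby: 21+22+7+13+3+14 = 80
… (46 more)
Corby→Quarry→Juniper→Elm→Cedar→Upland→Corby: 14+3+10+15+7+5 = 54  ← best
The minimum is 54.
One optimal route: Corby → Quarry → Juniper → Elm → Cedar → Upland → Corby (or its reverse).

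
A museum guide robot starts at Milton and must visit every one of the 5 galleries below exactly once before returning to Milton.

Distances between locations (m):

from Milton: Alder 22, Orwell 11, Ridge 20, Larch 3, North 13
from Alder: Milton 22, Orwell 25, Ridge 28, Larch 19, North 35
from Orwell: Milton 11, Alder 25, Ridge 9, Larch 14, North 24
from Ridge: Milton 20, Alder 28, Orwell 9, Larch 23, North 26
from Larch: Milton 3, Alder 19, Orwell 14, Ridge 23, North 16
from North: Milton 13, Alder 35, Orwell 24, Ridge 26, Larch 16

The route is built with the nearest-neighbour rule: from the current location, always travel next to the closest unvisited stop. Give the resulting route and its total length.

At Milton the remaining stops are Larch 3, Orwell 11, North 13, Ridge 20, Alder 22; go to Larch.
At Larch the remaining stops are Orwell 14, North 16, Alder 19, Ridge 23; go to Orwell.
At Orwell the remaining stops are Ridge 9, North 24, Alder 25; go to Ridge.
At Ridge the remaining stops are North 26, Alder 28; go to North.
At North the remaining stops are Alder 35; go to Alder.
Return Alder→Milton: 22.
Total = 3 + 14 + 9 + 26 + 35 + 22 = 109.

Total distance 109 m via the nearest-neighbour route Milton → Larch → Orwell → Ridge → North → Alder → Milton.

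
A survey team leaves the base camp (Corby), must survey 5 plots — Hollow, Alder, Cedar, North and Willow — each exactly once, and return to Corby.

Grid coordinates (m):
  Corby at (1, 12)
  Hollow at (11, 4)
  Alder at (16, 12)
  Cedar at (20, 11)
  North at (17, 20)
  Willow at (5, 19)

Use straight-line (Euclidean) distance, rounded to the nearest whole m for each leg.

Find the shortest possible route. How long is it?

With 5 stops there are 5!/2 = 60 distinct round trips (a route and its reverse cost the same).
Corby-Hollow-Alder-Cedar-North-Willow-Corby: 13+9+4+9+12+8 = 55
Corby-Hollow-Alder-Cedar-Willow-North-Corby: 13+9+4+17+12+18 = 73
Corby-Hollow-Alder-North-Cedar-Willow-Corby: 13+9+8+9+17+8 = 64
Corby-Hollow-Alder-North-Willow-Cedar-Corby: 13+9+8+12+17+19 = 78
Corby-Hollow-Alder-Willow-Cedar-North-Corby: 13+9+13+17+9+18 = 79
Corby-Hollow-Alder-Willow-North-Cedar-Corby: 13+9+13+12+9+19 = 75
Corby-Hollow-Cedar-Alder-North-Willow-Corby: 13+11+4+8+12+8 = 56
Corby-Hollow-Cedar-Alder-Willow-North-Corby: 13+11+4+13+12+18 = 71
Corby-Hollow-Cedar-North-Alder-Willow-Corby: 13+11+9+8+13+8 = 62
Corby-Hollow-Cedar-North-Willow-Alder-Corby: 13+11+9+12+13+15 = 73
Corby-Hollow-Cedar-Willow-Alder-North-Corby: 13+11+17+13+8+18 = 80
Corby-Hollow-Cedar-Willow-North-Alder-Corby: 13+11+17+12+8+15 = 76
Corby-Hollow-North-Alder-Cedar-Willow-Corby: 13+17+8+4+17+8 = 67
Corby-Hollow-North-Alder-Willow-Cedar-Corby: 13+17+8+13+17+19 = 87
… (46 more)
The minimum is 55.
One optimal route: Corby → Hollow → Alder → Cedar → North → Willow → Corby (or its reverse).

55 m — the shortest possible round trip.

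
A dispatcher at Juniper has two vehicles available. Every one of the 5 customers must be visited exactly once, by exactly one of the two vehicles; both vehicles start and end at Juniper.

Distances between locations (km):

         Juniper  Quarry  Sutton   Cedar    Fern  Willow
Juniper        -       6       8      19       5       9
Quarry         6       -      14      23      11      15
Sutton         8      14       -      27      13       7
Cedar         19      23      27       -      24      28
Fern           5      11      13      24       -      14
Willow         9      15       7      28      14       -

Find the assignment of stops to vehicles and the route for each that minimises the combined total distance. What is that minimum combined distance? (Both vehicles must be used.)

82 km — the smallest possible combined total.

Try each way of splitting the stops between the two vehicles (each non-empty) and, for each split, find the best tour for each vehicle:
  {Quarry} + {Sutton, Cedar, Fern, Willow}: 12 + 72 = 84
  {Sutton} + {Quarry, Cedar, Fern, Willow}: 16 + 76 = 92
  {Quarry, Sutton} + {Cedar, Fern, Willow}: 28 + 66 = 94
  {Cedar} + {Quarry, Sutton, Fern, Willow}: 38 + 46 = 84
  {Quarry, Cedar} + {Sutton, Fern, Willow}: 48 + 34 = 82
  {Sutton, Cedar} + {Quarry, Fern, Willow}: 54 + 40 = 94
  … (15 splits in total)
Best: vehicle 1 Juniper → Quarry → Cedar → Juniper = 48; vehicle 2 Juniper → Sutton → Willow → Fern → Juniper = 34; combined 82.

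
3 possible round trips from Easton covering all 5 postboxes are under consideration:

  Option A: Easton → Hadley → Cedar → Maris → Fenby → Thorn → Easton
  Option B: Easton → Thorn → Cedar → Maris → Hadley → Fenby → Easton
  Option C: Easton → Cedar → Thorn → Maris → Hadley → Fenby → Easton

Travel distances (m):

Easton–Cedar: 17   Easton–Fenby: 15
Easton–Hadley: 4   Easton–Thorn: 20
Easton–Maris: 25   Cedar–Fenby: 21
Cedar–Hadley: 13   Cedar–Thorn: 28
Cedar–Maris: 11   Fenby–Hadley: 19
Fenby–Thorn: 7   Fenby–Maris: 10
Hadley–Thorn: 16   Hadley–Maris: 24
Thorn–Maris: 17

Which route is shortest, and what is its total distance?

Option A: 4 + 13 + 11 + 10 + 7 + 20 = 65
Option B: 20 + 28 + 11 + 24 + 19 + 15 = 117
Option C: 17 + 28 + 17 + 24 + 19 + 15 = 120

Shortest is Option A, total 65 m.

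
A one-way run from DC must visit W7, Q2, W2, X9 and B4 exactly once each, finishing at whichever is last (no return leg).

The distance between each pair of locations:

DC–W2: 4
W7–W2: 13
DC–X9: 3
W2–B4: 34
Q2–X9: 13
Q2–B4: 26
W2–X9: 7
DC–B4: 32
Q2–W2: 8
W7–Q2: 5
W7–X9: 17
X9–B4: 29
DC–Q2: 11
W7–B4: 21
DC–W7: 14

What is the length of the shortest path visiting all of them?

Shortest open route: 44.

There are 5! = 120 possible orderings.
DC - W7 - Q2 - W2 - X9 - B4: 14+5+8+7+29 = 63
DC - W7 - Q2 - W2 - B4 - X9: 14+5+8+34+29 = 90
DC - W7 - Q2 - X9 - W2 - B4: 14+5+13+7+34 = 73
DC - W7 - Q2 - X9 - B4 - W2: 14+5+13+29+34 = 95
DC - W7 - Q2 - B4 - W2 - X9: 14+5+26+34+7 = 86
DC - W7 - Q2 - B4 - X9 - W2: 14+5+26+29+7 = 81
DC - W7 - W2 - Q2 - X9 - B4: 14+13+8+13+29 = 77
DC - W7 - W2 - Q2 - B4 - X9: 14+13+8+26+29 = 90
DC - W7 - W2 - X9 - Q2 - B4: 14+13+7+13+26 = 73
DC - W7 - W2 - X9 - B4 - Q2: 14+13+7+29+26 = 89
DC - W7 - W2 - B4 - Q2 - X9: 14+13+34+26+13 = 100
DC - W7 - W2 - B4 - X9 - Q2: 14+13+34+29+13 = 103
DC - W7 - X9 - Q2 - W2 - B4: 14+17+13+8+34 = 86
DC - W7 - X9 - Q2 - B4 - W2: 14+17+13+26+34 = 104
… (106 more)
DC - X9 - W2 - Q2 - W7 - B4: 3+7+8+5+21 = 44  ← best
The minimum is 44.
One shortest path: DC → X9 → W2 → Q2 → W7 → B4.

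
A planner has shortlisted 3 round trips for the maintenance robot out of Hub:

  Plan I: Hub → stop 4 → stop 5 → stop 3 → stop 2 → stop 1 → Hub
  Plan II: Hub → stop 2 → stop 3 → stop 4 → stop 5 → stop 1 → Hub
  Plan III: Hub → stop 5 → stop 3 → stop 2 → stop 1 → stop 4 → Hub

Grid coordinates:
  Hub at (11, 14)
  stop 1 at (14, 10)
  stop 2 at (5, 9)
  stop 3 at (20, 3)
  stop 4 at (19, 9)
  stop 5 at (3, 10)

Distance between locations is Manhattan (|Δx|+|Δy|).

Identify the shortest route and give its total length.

Shortest is Plan II, total 74.

Plan I: 13 + 17 + 24 + 21 + 10 + 7 = 92
Plan II: 11 + 21 + 7 + 17 + 11 + 7 = 74
Plan III: 12 + 24 + 21 + 10 + 6 + 13 = 86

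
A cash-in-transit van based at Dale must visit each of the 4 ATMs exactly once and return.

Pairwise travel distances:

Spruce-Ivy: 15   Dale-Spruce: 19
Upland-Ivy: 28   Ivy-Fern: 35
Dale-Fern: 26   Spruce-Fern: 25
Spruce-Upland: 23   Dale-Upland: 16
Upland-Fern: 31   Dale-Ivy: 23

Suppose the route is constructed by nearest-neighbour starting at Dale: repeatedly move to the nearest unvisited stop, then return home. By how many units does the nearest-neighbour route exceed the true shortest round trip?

The nearest-neighbour route is 5 longer than optimal.

Dale: Upland=16, Spruce=19, Ivy=23, Fern=26 ⇒ Upland
Upland: Spruce=23, Ivy=28, Fern=31 ⇒ Spruce
Spruce: Ivy=15, Fern=25 ⇒ Ivy
Ivy: Fern=35 ⇒ Fern
NN route Dale → Upland → Spruce → Ivy → Fern → Dale costs 115.
Optimal: Dale → Upland → Ivy → Spruce → Fern → Dale costs 110 (by enumerating all 12 distinct tours).
Excess = 115 − 110 = 5.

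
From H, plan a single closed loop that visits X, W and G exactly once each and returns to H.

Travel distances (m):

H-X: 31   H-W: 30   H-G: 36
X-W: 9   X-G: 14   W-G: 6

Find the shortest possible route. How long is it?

H → X → W → G → H: 31+9+6+36 = 82
H → X → G → W → H: 31+14+6+30 = 81
H → W → X → G → H: 30+9+14+36 = 89
The minimum is 81.
One optimal route: H → X → G → W → H (or its reverse).

81 m — the shortest possible round trip.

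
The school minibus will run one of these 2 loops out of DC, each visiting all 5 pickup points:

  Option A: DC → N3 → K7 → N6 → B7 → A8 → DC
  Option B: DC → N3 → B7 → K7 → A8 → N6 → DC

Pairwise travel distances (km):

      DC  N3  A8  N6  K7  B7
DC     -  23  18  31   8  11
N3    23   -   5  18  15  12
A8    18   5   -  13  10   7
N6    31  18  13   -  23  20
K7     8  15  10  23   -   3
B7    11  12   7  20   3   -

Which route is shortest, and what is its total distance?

Shortest is Option B, total 92 km.

Option A: 23 + 15 + 23 + 20 + 7 + 18 = 106
Option B: 23 + 12 + 3 + 10 + 13 + 31 = 92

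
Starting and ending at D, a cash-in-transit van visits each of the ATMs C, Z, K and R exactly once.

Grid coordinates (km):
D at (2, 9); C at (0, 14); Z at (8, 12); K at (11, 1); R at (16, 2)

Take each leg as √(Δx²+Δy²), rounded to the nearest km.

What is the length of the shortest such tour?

43 km — the shortest possible round trip.

There are 12 distinct closed tours to check (reversals are equivalent).
D-C-Z-K-R-D: 5+8+11+5+16 = 45
D-C-Z-R-K-D: 5+8+13+5+12 = 43
D-C-K-Z-R-D: 5+17+11+13+16 = 62
D-C-K-R-Z-D: 5+17+5+13+7 = 47
D-C-R-Z-K-D: 5+20+13+11+12 = 61
D-C-R-K-Z-D: 5+20+5+11+7 = 48
D-Z-C-K-R-D: 7+8+17+5+16 = 53
D-Z-C-R-K-D: 7+8+20+5+12 = 52
D-Z-K-C-R-D: 7+11+17+20+16 = 71
D-Z-R-C-K-D: 7+13+20+17+12 = 69
D-K-C-Z-R-D: 12+17+8+13+16 = 66
D-K-Z-C-R-D: 12+11+8+20+16 = 67
The minimum is 43.
One optimal route: D → C → Z → R → K → D (or its reverse).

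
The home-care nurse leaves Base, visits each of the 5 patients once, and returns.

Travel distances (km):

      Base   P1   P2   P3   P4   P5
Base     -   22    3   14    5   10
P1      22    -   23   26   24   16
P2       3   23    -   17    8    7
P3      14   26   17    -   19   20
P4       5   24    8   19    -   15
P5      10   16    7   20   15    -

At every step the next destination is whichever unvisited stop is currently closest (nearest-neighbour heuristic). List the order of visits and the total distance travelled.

Nearest-neighbour total = 92 km; route Base → P2 → P5 → P4 → P3 → P1 → Base.

From Base: distances to unvisited — P2=3, P4=5, P5=10, P3=14, P1=22. Nearest is P2 (3).
From P2: distances to unvisited — P5=7, P4=8, P3=17, P1=23. Nearest is P5 (7).
From P5: distances to unvisited — P4=15, P1=16, P3=20. Nearest is P4 (15).
From P4: distances to unvisited — P3=19, P1=24. Nearest is P3 (19).
From P3: distances to unvisited — P1=26. Nearest is P1 (26).
Return P1→Base: 22.
Total = 3 + 7 + 15 + 19 + 26 + 22 = 92.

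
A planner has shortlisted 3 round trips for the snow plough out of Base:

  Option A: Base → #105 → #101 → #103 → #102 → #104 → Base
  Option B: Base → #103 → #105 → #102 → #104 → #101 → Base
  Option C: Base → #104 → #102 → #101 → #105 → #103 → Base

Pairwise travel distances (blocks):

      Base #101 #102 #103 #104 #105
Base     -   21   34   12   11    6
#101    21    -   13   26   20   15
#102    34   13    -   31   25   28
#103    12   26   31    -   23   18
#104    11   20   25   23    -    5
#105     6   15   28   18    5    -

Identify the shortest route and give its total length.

Shortest is Option C, total 94 blocks.

Option A: 6 + 15 + 26 + 31 + 25 + 11 = 114
Option B: 12 + 18 + 28 + 25 + 20 + 21 = 124
Option C: 11 + 25 + 13 + 15 + 18 + 12 = 94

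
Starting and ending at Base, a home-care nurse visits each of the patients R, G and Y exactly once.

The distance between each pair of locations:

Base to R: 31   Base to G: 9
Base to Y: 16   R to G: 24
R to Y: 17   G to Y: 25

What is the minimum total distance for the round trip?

Shortest round trip = 66.

Base → R → G → Y → Base: 31+24+25+16 = 96
Base → R → Y → G → Base: 31+17+25+9 = 82
Base → G → R → Y → Base: 9+24+17+16 = 66
The minimum is 66.
One optimal route: Base → G → R → Y → Base (or its reverse).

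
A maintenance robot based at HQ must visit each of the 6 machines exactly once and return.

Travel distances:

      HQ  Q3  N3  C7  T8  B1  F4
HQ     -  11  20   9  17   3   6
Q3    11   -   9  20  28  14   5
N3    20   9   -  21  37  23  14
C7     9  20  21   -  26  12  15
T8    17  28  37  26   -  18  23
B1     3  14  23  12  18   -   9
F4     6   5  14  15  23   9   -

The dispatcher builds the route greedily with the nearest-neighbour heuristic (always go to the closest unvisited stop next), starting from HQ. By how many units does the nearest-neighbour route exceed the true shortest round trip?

Excess over optimum: 2.

HQ: B1=3, F4=6, C7=9, Q3=11, T8=17, N3=20 ⇒ B1
B1: F4=9, C7=12, Q3=14, T8=18, N3=23 ⇒ F4
F4: Q3=5, N3=14, C7=15, T8=23 ⇒ Q3
Q3: N3=9, C7=20, T8=28 ⇒ N3
N3: C7=21, T8=37 ⇒ C7
C7: T8=26 ⇒ T8
NN route HQ → B1 → F4 → Q3 → N3 → C7 → T8 → HQ costs 90.
Optimal: HQ → C7 → N3 → Q3 → F4 → T8 → B1 → HQ costs 88 (by enumerating all 360 distinct tours).
Excess = 90 − 88 = 2.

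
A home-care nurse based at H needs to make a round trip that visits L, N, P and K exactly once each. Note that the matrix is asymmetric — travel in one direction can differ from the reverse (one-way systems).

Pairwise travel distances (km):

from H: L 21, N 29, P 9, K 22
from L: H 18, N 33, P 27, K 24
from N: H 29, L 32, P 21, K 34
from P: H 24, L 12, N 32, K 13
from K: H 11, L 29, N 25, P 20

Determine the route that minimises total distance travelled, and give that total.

Minimum total distance: 97 km.

H → L → N → P → K → H: 21+33+21+13+11 = 99
H → L → N → K → P → H: 21+33+34+20+24 = 132
H → L → P → N → K → H: 21+27+32+34+11 = 125
H → L → P → K → N → H: 21+27+13+25+29 = 115
H → L → K → N → P → H: 21+24+25+21+24 = 115
H → L → K → P → N → H: 21+24+20+32+29 = 126
H → N → L → P → K → H: 29+32+27+13+11 = 112
H → N → L → K → P → H: 29+32+24+20+24 = 129
H → N → P → L → K → H: 29+21+12+24+11 = 97
H → N → P → K → L → H: 29+21+13+29+18 = 110
H → N → K → L → P → H: 29+34+29+27+24 = 143
H → N → K → P → L → H: 29+34+20+12+18 = 113
H → P → L → N → K → H: 9+12+33+34+11 = 99
H → P → L → K → N → H: 9+12+24+25+29 = 99
… (10 more)
The minimum is 97.
One optimal route: H → N → P → L → K → H.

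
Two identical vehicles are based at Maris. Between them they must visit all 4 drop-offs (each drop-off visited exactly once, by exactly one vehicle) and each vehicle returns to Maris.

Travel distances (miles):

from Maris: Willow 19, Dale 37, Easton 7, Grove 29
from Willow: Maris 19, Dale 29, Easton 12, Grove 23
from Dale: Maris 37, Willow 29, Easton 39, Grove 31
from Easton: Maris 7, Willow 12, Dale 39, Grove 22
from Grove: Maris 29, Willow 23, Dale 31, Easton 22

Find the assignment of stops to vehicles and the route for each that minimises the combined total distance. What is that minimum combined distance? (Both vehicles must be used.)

There are 2^3 − 1 = 7 ways to divide the 4 stops into two non-empty groups. For each, the best each vehicle can do is its own shortest tour through its group:
  {Willow} + {Dale, Easton, Grove}: 38 + 97 = 135
  {Dale} + {Willow, Easton, Grove}: 74 + 71 = 145
  {Willow, Dale} + {Easton, Grove}: 85 + 58 = 143
  {Easton} + {Willow, Dale, Grove}: 14 + 108 = 122
  {Willow, Easton} + {Dale, Grove}: 38 + 97 = 135
  {Dale, Easton} + {Willow, Grove}: 83 + 71 = 154
  … (7 splits in total)
Best: vehicle 1 Maris → Easton → Maris = 14; vehicle 2 Maris → Willow → Dale → Grove → Maris = 108; combined 122.

Minimum combined distance: 122 miles.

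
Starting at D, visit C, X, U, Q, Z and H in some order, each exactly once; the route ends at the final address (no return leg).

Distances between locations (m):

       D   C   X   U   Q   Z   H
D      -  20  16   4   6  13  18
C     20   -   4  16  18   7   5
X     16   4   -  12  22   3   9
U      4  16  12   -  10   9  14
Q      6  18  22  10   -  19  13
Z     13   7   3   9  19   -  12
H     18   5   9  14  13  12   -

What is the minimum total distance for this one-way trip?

Minimum one-way distance = 37 m.

There are 6! = 720 possible orderings.
D → C → X → U → Q → Z → H: 20+4+12+10+19+12 = 77
D → C → X → U → Q → H → Z: 20+4+12+10+13+12 = 71
D → C → X → U → Z → Q → H: 20+4+12+9+19+13 = 77
D → C → X → U → Z → H → Q: 20+4+12+9+12+13 = 70
D → C → X → U → H → Q → Z: 20+4+12+14+13+19 = 82
D → C → X → U → H → Z → Q: 20+4+12+14+12+19 = 81
D → C → X → Q → U → Z → H: 20+4+22+10+9+12 = 77
D → C → X → Q → U → H → Z: 20+4+22+10+14+12 = 82
… (712 more)
D → Q → U → Z → X → C → H: 6+10+9+3+4+5 = 37  ← best
The minimum is 37.
One shortest path: D → Q → U → Z → X → C → H.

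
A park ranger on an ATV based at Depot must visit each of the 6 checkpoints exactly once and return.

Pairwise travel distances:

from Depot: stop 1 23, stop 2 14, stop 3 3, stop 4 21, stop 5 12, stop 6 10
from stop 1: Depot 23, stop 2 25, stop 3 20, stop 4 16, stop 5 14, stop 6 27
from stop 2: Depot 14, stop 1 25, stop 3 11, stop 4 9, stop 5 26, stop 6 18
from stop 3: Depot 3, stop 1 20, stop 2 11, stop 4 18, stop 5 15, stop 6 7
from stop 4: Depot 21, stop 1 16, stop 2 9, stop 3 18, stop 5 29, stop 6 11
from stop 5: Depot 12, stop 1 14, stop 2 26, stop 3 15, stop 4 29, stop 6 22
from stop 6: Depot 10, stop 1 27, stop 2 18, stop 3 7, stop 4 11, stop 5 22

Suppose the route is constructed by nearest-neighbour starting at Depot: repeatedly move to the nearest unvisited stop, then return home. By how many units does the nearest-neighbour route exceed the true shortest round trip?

Depot: stop 3=3, stop 6=10, stop 5=12, stop 2=14, stop 4=21, stop 1=23 ⇒ stop 3
stop 3: stop 6=7, stop 2=11, stop 5=15, stop 4=18, stop 1=20 ⇒ stop 6
stop 6: stop 4=11, stop 2=18, stop 5=22, stop 1=27 ⇒ stop 4
stop 4: stop 2=9, stop 1=16, stop 5=29 ⇒ stop 2
stop 2: stop 1=25, stop 5=26 ⇒ stop 1
stop 1: stop 5=14 ⇒ stop 5
NN route Depot → stop 3 → stop 6 → stop 4 → stop 2 → stop 1 → stop 5 → Depot costs 81.
Optimal: Depot → stop 3 → stop 6 → stop 2 → stop 4 → stop 1 → stop 5 → Depot costs 79 (by enumerating all 360 distinct tours).
Excess = 81 − 79 = 2.

Excess over optimum: 2.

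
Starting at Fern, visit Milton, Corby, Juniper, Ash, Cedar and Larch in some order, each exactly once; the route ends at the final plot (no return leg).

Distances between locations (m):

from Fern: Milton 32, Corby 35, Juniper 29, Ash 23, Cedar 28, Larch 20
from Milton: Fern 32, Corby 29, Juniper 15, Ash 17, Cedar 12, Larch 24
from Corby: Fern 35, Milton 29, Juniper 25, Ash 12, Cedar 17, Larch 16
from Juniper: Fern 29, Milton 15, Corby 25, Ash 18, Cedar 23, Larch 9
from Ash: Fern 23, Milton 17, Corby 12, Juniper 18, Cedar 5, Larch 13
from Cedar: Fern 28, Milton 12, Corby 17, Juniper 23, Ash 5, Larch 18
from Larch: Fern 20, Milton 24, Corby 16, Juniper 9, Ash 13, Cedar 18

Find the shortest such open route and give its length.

There are 6! = 720 possible orderings.
Fern→Milton→Corby→Juniper→Ash→Cedar→Larch: 32+29+25+18+5+18 = 127
Fern→Milton→Corby→Juniper→Ash→Larch→Cedar: 32+29+25+18+13+18 = 135
Fern→Milton→Corby→Juniper→Cedar→Ash→Larch: 32+29+25+23+5+13 = 127
Fern→Milton→Corby→Juniper→Cedar→Larch→Ash: 32+29+25+23+18+13 = 140
Fern→Milton→Corby→Juniper→Larch→Ash→Cedar: 32+29+25+9+13+5 = 113
Fern→Milton→Corby→Juniper→Larch→Cedar→Ash: 32+29+25+9+18+5 = 118
Fern→Milton→Corby→Ash→Juniper→Cedar→Larch: 32+29+12+18+23+18 = 132
Fern→Milton→Corby→Ash→Juniper→Larch→Cedar: 32+29+12+18+9+18 = 118
… (712 more)
Fern→Larch→Juniper→Milton→Cedar→Ash→Corby: 20+9+15+12+5+12 = 73  ← best
The minimum is 73.
One shortest path: Fern → Larch → Juniper → Milton → Cedar → Ash → Corby.

73 m — the minimum one-way total.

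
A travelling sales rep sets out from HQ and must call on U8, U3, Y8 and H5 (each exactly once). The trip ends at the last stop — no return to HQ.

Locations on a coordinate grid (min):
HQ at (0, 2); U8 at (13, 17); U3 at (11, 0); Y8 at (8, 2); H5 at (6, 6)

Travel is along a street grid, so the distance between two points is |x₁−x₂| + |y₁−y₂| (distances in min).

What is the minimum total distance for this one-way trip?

Shortest open route: 40 min.

There are 4! = 24 possible orderings.
HQ → U8 → U3 → Y8 → H5: 28+19+5+6 = 58
HQ → U8 → U3 → H5 → Y8: 28+19+11+6 = 64
HQ → U8 → Y8 → U3 → H5: 28+20+5+11 = 64
HQ → U8 → Y8 → H5 → U3: 28+20+6+11 = 65
HQ → U8 → H5 → U3 → Y8: 28+18+11+5 = 62
HQ → U8 → H5 → Y8 → U3: 28+18+6+5 = 57
HQ → U3 → U8 → Y8 → H5: 13+19+20+6 = 58
HQ → U3 → U8 → H5 → Y8: 13+19+18+6 = 56
HQ → U3 → Y8 → U8 → H5: 13+5+20+18 = 56
HQ → U3 → Y8 → H5 → U8: 13+5+6+18 = 42
HQ → U3 → H5 → U8 → Y8: 13+11+18+20 = 62
HQ → U3 → H5 → Y8 → U8: 13+11+6+20 = 50
HQ → Y8 → U8 → U3 → H5: 8+20+19+11 = 58
HQ → Y8 → U8 → H5 → U3: 8+20+18+11 = 57
… (10 more)
HQ → H5 → Y8 → U3 → U8: 10+6+5+19 = 40  ← best
The minimum is 40.
One shortest path: HQ → H5 → Y8 → U3 → U8.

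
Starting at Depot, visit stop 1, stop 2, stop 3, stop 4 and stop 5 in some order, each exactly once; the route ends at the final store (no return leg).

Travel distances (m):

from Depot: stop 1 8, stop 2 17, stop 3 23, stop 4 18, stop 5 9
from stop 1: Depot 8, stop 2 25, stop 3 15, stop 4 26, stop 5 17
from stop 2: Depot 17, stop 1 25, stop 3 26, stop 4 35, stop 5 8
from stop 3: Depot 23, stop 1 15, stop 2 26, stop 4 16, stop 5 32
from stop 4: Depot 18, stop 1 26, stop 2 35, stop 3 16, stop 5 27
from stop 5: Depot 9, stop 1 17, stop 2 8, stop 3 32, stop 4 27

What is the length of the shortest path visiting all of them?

73 m — the minimum one-way total.

There are 5! = 120 possible orderings.
Depot→stop 1→stop 2→stop 3→stop 4→stop 5: 8+25+26+16+27 = 102
Depot→stop 1→stop 2→stop 3→stop 5→stop 4: 8+25+26+32+27 = 118
Depot→stop 1→stop 2→stop 4→stop 3→stop 5: 8+25+35+16+32 = 116
Depot→stop 1→stop 2→stop 4→stop 5→stop 3: 8+25+35+27+32 = 127
Depot→stop 1→stop 2→stop 5→stop 3→stop 4: 8+25+8+32+16 = 89
Depot→stop 1→stop 2→stop 5→stop 4→stop 3: 8+25+8+27+16 = 84
Depot→stop 1→stop 3→stop 2→stop 4→stop 5: 8+15+26+35+27 = 111
Depot→stop 1→stop 3→stop 2→stop 5→stop 4: 8+15+26+8+27 = 84
Depot→stop 1→stop 3→stop 4→stop 2→stop 5: 8+15+16+35+8 = 82
Depot→stop 1→stop 3→stop 4→stop 5→stop 2: 8+15+16+27+8 = 74
Depot→stop 1→stop 3→stop 5→stop 2→stop 4: 8+15+32+8+35 = 98
Depot→stop 1→stop 3→stop 5→stop 4→stop 2: 8+15+32+27+35 = 117
Depot→stop 1→stop 4→stop 2→stop 3→stop 5: 8+26+35+26+32 = 127
Depot→stop 1→stop 4→stop 2→stop 5→stop 3: 8+26+35+8+32 = 109
… (106 more)
Depot→stop 2→stop 5→stop 1→stop 3→stop 4: 17+8+17+15+16 = 73  ← best
The minimum is 73.
One shortest path: Depot → stop 2 → stop 5 → stop 1 → stop 3 → stop 4.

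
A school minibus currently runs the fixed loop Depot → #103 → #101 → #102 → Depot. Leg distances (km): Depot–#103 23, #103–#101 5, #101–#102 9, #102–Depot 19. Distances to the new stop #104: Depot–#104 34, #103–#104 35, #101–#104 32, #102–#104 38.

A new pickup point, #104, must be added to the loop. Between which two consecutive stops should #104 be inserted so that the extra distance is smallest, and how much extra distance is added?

Insertion cost between consecutive stops i–j is d(i,#104) + d(#104,j) − d(i,j):
  between Depot and #103: 34 + 35 − 23 = 46
  between #103 and #101: 35 + 32 − 5 = 62
  between #101 and #102: 32 + 38 − 9 = 61
  between #102 and Depot: 38 + 34 − 19 = 53
Cheapest insertion is between Depot and #103, adding 46.
New total = 56 + 46 = 102.

+46 km — insert #104 between Depot and #103.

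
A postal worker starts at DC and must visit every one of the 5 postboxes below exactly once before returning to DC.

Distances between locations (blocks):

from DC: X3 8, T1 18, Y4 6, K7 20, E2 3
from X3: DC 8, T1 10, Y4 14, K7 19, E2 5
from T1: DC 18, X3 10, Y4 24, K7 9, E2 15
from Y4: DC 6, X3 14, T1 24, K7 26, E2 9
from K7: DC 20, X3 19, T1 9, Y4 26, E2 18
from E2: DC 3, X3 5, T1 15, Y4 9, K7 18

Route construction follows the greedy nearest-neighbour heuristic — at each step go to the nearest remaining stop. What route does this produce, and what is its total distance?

From DC: distances to unvisited — E2=3, Y4=6, X3=8, T1=18, K7=20. Nearest is E2 (3).
From E2: distances to unvisited — X3=5, Y4=9, T1=15, K7=18. Nearest is X3 (5).
From X3: distances to unvisited — T1=10, Y4=14, K7=19. Nearest is T1 (10).
From T1: distances to unvisited — K7=9, Y4=24. Nearest is K7 (9).
From K7: distances to unvisited — Y4=26. Nearest is Y4 (26).
Return Y4→DC: 6.
Total = 3 + 5 + 10 + 9 + 26 + 6 = 59.

59 blocks along DC → E2 → X3 → T1 → K7 → Y4 → DC.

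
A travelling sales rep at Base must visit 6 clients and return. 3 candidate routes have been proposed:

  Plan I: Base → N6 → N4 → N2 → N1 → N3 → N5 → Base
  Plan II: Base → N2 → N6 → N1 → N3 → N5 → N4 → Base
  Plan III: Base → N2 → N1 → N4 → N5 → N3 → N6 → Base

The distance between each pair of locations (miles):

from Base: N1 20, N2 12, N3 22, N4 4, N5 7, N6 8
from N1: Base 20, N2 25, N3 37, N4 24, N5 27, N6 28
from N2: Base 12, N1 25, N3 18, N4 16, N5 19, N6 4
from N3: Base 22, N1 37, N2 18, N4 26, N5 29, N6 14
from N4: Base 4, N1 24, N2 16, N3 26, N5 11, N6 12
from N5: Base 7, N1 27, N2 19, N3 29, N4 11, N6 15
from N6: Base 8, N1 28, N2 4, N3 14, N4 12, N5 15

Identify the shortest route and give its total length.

123 miles — Plan III is the shortest.

Plan I: 8 + 12 + 16 + 25 + 37 + 29 + 7 = 134
Plan II: 12 + 4 + 28 + 37 + 29 + 11 + 4 = 125
Plan III: 12 + 25 + 24 + 11 + 29 + 14 + 8 = 123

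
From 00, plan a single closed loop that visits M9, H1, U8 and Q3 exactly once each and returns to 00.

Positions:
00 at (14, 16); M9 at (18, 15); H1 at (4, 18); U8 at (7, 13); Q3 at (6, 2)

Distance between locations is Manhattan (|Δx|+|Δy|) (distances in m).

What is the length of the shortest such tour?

Minimum total distance: 60 m.

00-M9-H1-U8-Q3-00: 5+17+8+12+22 = 64
00-M9-H1-Q3-U8-00: 5+17+18+12+10 = 62
00-M9-U8-H1-Q3-00: 5+13+8+18+22 = 66
00-M9-U8-Q3-H1-00: 5+13+12+18+12 = 60
00-M9-Q3-H1-U8-00: 5+25+18+8+10 = 66
00-M9-Q3-U8-H1-00: 5+25+12+8+12 = 62
00-H1-M9-U8-Q3-00: 12+17+13+12+22 = 76
00-H1-M9-Q3-U8-00: 12+17+25+12+10 = 76
00-H1-U8-M9-Q3-00: 12+8+13+25+22 = 80
00-H1-Q3-M9-U8-00: 12+18+25+13+10 = 78
00-U8-M9-H1-Q3-00: 10+13+17+18+22 = 80
00-U8-H1-M9-Q3-00: 10+8+17+25+22 = 82
The minimum is 60.
One optimal route: 00 → M9 → U8 → Q3 → H1 → 00 (or its reverse).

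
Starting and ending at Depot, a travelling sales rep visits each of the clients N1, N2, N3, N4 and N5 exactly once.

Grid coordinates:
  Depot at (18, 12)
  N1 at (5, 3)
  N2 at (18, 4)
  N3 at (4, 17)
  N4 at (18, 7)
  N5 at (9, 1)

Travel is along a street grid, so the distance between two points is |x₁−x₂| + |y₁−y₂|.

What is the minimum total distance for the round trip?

With 5 stops there are 5!/2 = 60 distinct round trips (a route and its reverse cost the same).
Depot - N1 - N2 - N3 - N4 - N5 - Depot: 22+14+27+24+15+20 = 122
Depot - N1 - N2 - N3 - N5 - N4 - Depot: 22+14+27+21+15+5 = 104
Depot - N1 - N2 - N4 - N3 - N5 - Depot: 22+14+3+24+21+20 = 104
Depot - N1 - N2 - N4 - N5 - N3 - Depot: 22+14+3+15+21+19 = 94
Depot - N1 - N2 - N5 - N3 - N4 - Depot: 22+14+12+21+24+5 = 98
Depot - N1 - N2 - N5 - N4 - N3 - Depot: 22+14+12+15+24+19 = 106
Depot - N1 - N3 - N2 - N4 - N5 - Depot: 22+15+27+3+15+20 = 102
Depot - N1 - N3 - N2 - N5 - N4 - Depot: 22+15+27+12+15+5 = 96
Depot - N1 - N3 - N4 - N2 - N5 - Depot: 22+15+24+3+12+20 = 96
Depot - N1 - N3 - N4 - N5 - N2 - Depot: 22+15+24+15+12+8 = 96
Depot - N1 - N3 - N5 - N2 - N4 - Depot: 22+15+21+12+3+5 = 78
Depot - N1 - N3 - N5 - N4 - N2 - Depot: 22+15+21+15+3+8 = 84
Depot - N1 - N4 - N2 - N3 - N5 - Depot: 22+17+3+27+21+20 = 110
Depot - N1 - N4 - N2 - N5 - N3 - Depot: 22+17+3+12+21+19 = 94
… (46 more)
Depot - N3 - N1 - N5 - N2 - N4 - Depot: 19+15+6+12+3+5 = 60  ← best
The minimum is 60.
One optimal route: Depot → N3 → N1 → N5 → N2 → N4 → Depot (or its reverse).

Minimum total distance: 60.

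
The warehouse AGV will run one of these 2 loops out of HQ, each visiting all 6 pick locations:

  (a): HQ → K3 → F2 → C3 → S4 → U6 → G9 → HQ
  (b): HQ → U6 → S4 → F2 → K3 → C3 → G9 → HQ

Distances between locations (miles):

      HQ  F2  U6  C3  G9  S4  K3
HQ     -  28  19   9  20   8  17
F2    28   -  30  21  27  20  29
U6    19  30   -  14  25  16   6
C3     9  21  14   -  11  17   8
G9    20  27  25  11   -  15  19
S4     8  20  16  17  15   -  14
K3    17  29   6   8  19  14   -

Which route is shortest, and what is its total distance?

(a): 17 + 29 + 21 + 17 + 16 + 25 + 20 = 145
(b): 19 + 16 + 20 + 29 + 8 + 11 + 20 = 123

Shortest is (b), total 123 miles.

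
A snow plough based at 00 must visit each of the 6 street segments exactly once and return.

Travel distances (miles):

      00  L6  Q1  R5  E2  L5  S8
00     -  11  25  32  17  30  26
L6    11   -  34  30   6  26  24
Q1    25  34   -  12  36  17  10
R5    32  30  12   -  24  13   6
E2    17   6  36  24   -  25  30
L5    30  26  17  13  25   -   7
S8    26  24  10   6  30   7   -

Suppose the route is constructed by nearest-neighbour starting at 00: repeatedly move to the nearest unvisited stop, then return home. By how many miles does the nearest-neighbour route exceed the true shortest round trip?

Excess over optimum: 4 miles.

00: L6=11, E2=17, Q1=25, S8=26, L5=30, R5=32 ⇒ L6
L6: E2=6, S8=24, L5=26, R5=30, Q1=34 ⇒ E2
E2: R5=24, L5=25, S8=30, Q1=36 ⇒ R5
R5: S8=6, Q1=12, L5=13 ⇒ S8
S8: L5=7, Q1=10 ⇒ L5
L5: Q1=17 ⇒ Q1
NN route 00 → L6 → E2 → R5 → S8 → L5 → Q1 → 00 costs 96.
Optimal: 00 → L6 → E2 → L5 → S8 → R5 → Q1 → 00 costs 92 (by enumerating all 360 distinct tours).
Excess = 96 − 92 = 4.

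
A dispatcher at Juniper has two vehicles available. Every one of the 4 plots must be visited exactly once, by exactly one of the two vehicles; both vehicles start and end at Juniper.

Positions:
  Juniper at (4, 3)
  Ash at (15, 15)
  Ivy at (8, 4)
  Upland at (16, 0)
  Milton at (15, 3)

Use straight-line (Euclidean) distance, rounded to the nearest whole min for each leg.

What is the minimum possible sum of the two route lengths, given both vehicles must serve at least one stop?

Minimum combined distance: 51 min.

There are 2^3 − 1 = 7 ways to divide the 4 stops into two non-empty groups. For each, the best each vehicle can do is its own shortest tour through its group:
  {Ash} + {Ivy, Upland, Milton}: 32 + 26 = 58
  {Ivy} + {Ash, Upland, Milton}: 8 + 43 = 51
  {Ash, Ivy} + {Upland, Milton}: 33 + 26 = 59
  {Upland} + {Ash, Ivy, Milton}: 24 + 39 = 63
  {Ash, Upland} + {Ivy, Milton}: 43 + 22 = 65
  {Ivy, Upland} + {Ash, Milton}: 25 + 39 = 64
  … (7 splits in total)
Best: vehicle 1 Juniper → Ivy → Juniper = 8; vehicle 2 Juniper → Ash → Milton → Upland → Juniper = 43; combined 51.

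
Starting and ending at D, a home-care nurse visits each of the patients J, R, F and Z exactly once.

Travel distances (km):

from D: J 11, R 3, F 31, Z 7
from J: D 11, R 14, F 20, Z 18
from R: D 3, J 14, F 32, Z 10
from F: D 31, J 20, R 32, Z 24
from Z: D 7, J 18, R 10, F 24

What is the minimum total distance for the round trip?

D → J → R → F → Z → D: 11+14+32+24+7 = 88
D → J → R → Z → F → D: 11+14+10+24+31 = 90
D → J → F → R → Z → D: 11+20+32+10+7 = 80
D → J → F → Z → R → D: 11+20+24+10+3 = 68
D → J → Z → R → F → D: 11+18+10+32+31 = 102
D → J → Z → F → R → D: 11+18+24+32+3 = 88
D → R → J → F → Z → D: 3+14+20+24+7 = 68
D → R → J → Z → F → D: 3+14+18+24+31 = 90
D → R → F → J → Z → D: 3+32+20+18+7 = 80
D → R → Z → J → F → D: 3+10+18+20+31 = 82
D → F → J → R → Z → D: 31+20+14+10+7 = 82
D → F → R → J → Z → D: 31+32+14+18+7 = 102
The minimum is 68.
One optimal route: D → J → F → Z → R → D (or its reverse).

Minimum total distance: 68 km.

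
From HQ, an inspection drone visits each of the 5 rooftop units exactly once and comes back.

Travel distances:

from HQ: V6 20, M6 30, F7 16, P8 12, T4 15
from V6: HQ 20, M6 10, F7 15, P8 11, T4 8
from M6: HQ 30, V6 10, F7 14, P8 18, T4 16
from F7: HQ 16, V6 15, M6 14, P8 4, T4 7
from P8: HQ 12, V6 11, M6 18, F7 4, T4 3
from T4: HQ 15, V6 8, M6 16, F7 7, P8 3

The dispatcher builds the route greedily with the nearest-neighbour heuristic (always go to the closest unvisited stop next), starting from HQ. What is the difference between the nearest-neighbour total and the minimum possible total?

3 longer than the optimal tour.

From HQ: P8=12, T4=15, F7=16, V6=20, M6=30 → choose P8 (12).
From P8: T4=3, F7=4, V6=11, M6=18 → choose T4 (3).
From T4: F7=7, V6=8, M6=16 → choose F7 (7).
From F7: M6=14, V6=15 → choose M6 (14).
From M6: V6=10 → choose V6 (10).
NN route HQ → P8 → T4 → F7 → M6 → V6 → HQ costs 66.
Optimal: HQ → F7 → M6 → V6 → T4 → P8 → HQ costs 63 (by enumerating all 60 distinct tours).
Excess = 66 − 63 = 3.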